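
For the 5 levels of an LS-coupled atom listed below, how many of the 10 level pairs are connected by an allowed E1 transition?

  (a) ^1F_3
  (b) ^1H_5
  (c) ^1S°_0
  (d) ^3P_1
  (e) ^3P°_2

1

(a)–(b): forbidden (parity, ΔL, ΔJ).
(a)–(c): forbidden (ΔL, ΔJ).
(a)–(d): forbidden (parity, ΔS, ΔL, ΔJ).
(a)–(e): forbidden (ΔS, ΔL).
(b)–(c): forbidden (ΔL, ΔJ).
(b)–(d): forbidden (parity, ΔS, ΔL, ΔJ).
(b)–(e): forbidden (ΔS, ΔL, ΔJ).
(c)–(d): forbidden (ΔS).
(c)–(e): forbidden (parity, ΔS, ΔJ).
(d)–(e): allowed.
Allowed pairs: 1 of 10.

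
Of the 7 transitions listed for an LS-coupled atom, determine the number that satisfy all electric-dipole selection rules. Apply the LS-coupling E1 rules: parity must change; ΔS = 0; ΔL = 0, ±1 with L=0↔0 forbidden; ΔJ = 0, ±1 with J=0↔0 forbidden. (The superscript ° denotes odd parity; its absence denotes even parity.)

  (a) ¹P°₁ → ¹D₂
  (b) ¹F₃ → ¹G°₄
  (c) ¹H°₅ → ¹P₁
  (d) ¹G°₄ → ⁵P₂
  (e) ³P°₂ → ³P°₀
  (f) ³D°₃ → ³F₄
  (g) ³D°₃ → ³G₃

(a) allowed
(b) allowed
(c) forbidden (ΔL, ΔJ fail)
(d) forbidden (ΔS, ΔL, ΔJ fail)
(e) forbidden (parity, ΔJ fail)
(f) allowed
(g) forbidden (ΔL fails)
Total allowed: 3 of 7.

3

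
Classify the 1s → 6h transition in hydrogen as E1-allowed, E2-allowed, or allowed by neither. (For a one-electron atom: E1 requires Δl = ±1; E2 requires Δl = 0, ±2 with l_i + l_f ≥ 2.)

Δl = 5 − 0 = +5; l_i + l_f = 5.
E1 (Δl = ±1): not satisfied.
E2 (Δl = 0,±2, l_i+l_f ≥ 2): not satisfied.

neither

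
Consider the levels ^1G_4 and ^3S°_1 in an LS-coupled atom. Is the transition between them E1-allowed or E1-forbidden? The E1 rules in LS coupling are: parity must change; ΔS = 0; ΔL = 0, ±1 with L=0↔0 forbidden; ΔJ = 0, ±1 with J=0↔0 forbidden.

Initial level: S=0, L=4, J=4, parity even. Final level: S=1, L=0, J=1, parity odd.
Parity must change: even → odd — satisfied.
ΔS = 0: S: 0 → 1 — violated.
ΔL = 0, ±1 (not L=0↔0): L: 4 → 0, ΔL = -4 — violated.
ΔJ = 0, ±1 (not J=0↔0): J: 4 → 1, ΔJ = -3 — violated.
Rule(s) violated: ΔS, ΔL, ΔJ.

forbidden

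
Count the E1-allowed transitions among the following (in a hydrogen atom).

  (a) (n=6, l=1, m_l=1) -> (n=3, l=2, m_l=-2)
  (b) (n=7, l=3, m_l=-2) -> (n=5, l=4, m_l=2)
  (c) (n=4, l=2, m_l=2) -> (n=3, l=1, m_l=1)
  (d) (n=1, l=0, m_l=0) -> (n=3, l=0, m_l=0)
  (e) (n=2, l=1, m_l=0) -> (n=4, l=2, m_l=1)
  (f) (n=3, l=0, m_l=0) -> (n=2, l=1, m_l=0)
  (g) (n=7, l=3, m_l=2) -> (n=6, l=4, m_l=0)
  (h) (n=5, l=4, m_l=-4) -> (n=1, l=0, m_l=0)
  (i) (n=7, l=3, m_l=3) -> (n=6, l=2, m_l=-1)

3

(a) forbidden — Δm_l = -3 (E1 requires Δm_l = 0, ±1)
(b) forbidden — Δm_l = +4 (E1 requires Δm_l = 0, ±1)
(c) allowed
(d) forbidden — Δl = +0 (E1 requires Δl = ±1)
(e) allowed
(f) allowed
(g) forbidden — Δm_l = -2 (E1 requires Δm_l = 0, ±1)
(h) forbidden — Δl = -4 (E1 requires Δl = ±1); Δm_l = +4 (E1 requires Δm_l = 0, ±1)
(i) forbidden — Δm_l = -4 (E1 requires Δm_l = 0, ±1)
Total allowed: 3 of 9.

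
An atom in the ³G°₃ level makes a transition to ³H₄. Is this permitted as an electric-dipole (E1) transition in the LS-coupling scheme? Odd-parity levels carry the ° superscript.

Parity must change: odd → even — passes.
ΔS = 0: S: 1 → 1 — passes.
ΔL = 0, ±1 (not L=0↔0): L: 4 → 5, ΔL = +1 — passes.
ΔJ = 0, ±1 (not J=0↔0): J: 3 → 4, ΔJ = +1 — passes.
All four E1 rules are satisfied.

allowed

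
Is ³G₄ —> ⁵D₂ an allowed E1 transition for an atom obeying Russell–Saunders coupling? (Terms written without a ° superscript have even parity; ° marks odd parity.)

Parity must change: even → even — ✗.
ΔL = 0, ±1 (not L=0↔0): L: 4 → 2, ΔL = -2 — ✗.
ΔS = 0: S: 1 → 2 — ✗.
ΔJ = 0, ±1 (not J=0↔0): J: 4 → 2, ΔJ = -2 — ✗.
Rule(s) violated: parity, ΔS, ΔL, ΔJ.

forbidden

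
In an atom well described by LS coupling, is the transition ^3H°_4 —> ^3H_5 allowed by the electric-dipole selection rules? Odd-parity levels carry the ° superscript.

Reading off the term symbols: S 1→1, L 5→5, J 4→5, parity odd→even.
Parity must change: odd → even — satisfied.
ΔS = 0: S: 1 → 1 — satisfied.
ΔL = 0, ±1 (not L=0↔0): L: 5 → 5, ΔL = +0 — satisfied.
ΔJ = 0, ±1 (not J=0↔0): J: 4 → 5, ΔJ = +1 — satisfied.
All four E1 rules are satisfied.

allowed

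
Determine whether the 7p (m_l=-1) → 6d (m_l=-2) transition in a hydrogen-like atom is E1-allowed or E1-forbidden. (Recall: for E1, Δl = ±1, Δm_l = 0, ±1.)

Initial l = 1, final l = 2, so Δl = +1. E1 requires Δl = ±1: passes.
m_l: -1 → -2 (Δm_l = -1). |Δm_l| ≤ 1 passes.
All E1 selection rules are satisfied.

allowed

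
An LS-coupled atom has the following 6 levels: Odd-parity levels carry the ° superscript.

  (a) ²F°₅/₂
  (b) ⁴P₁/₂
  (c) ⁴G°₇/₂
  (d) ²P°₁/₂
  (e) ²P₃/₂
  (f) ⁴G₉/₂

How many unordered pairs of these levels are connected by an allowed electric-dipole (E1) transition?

(a)–(b): forbidden (ΔS, ΔL, ΔJ).
(a)–(c): forbidden (parity, ΔS).
(a)–(d): forbidden (parity, ΔL, ΔJ).
(a)–(e): forbidden (ΔL).
(a)–(f): forbidden (ΔS, ΔJ).
(b)–(c): forbidden (ΔL, ΔJ).
(b)–(d): forbidden (ΔS).
(b)–(e): forbidden (parity, ΔS).
(b)–(f): forbidden (parity, ΔL, ΔJ).
(c)–(d): forbidden (parity, ΔS, ΔL, ΔJ).
(c)–(e): forbidden (ΔS, ΔL, ΔJ).
(c)–(f): allowed.
(d)–(e): allowed.
(d)–(f): forbidden (ΔS, ΔL, ΔJ).
(e)–(f): forbidden (parity, ΔS, ΔL, ΔJ).
Allowed pairs: 2 of 15.

2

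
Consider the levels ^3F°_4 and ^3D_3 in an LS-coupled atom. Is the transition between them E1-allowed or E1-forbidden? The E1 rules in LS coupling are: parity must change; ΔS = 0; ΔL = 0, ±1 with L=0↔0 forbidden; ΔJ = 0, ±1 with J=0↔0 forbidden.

Reading off the term symbols: S 1→1, L 3→2, J 4→3, parity odd→even.
Parity must change: odd → even — satisfied.
ΔS = 0: S: 1 → 1 — satisfied.
ΔL = 0, ±1 (not L=0↔0): L: 3 → 2, ΔL = -1 — satisfied.
ΔJ = 0, ±1 (not J=0↔0): J: 4 → 3, ΔJ = -1 — satisfied.
All four E1 rules are satisfied.

allowed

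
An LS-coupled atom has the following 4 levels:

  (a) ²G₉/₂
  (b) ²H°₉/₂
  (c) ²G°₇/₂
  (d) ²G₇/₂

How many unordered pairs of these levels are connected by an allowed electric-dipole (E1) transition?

4

(a)–(b): allowed.
(a)–(c): allowed.
(a)–(d): forbidden (parity).
(b)–(c): forbidden (parity).
(b)–(d): allowed.
(c)–(d): allowed.
Allowed pairs: 4 of 6.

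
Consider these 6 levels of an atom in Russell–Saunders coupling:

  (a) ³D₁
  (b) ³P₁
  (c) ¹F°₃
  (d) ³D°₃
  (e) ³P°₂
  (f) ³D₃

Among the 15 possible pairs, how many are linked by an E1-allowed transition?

4

(a)–(b): forbidden (parity).
(a)–(c): forbidden (ΔS, ΔJ).
(a)–(d): forbidden (ΔJ).
(a)–(e): allowed.
(a)–(f): forbidden (parity, ΔJ).
(b)–(c): forbidden (ΔS, ΔL, ΔJ).
(b)–(d): forbidden (ΔJ).
(b)–(e): allowed.
(b)–(f): forbidden (parity, ΔJ).
(c)–(d): forbidden (parity, ΔS).
(c)–(e): forbidden (parity, ΔS, ΔL).
(c)–(f): forbidden (ΔS).
(d)–(e): forbidden (parity).
(d)–(f): allowed.
(e)–(f): allowed.
Allowed pairs: 4 of 15.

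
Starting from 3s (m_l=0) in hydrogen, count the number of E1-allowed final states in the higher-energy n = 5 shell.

3

E1 requires Δl = ±1, so l_f ∈ {-1, 1}; with 0 ≤ l_f ≤ n_f−1 = 4, the allowed l_f values are {1}.
For l_f = 1: m_f ∈ {m_i−1, m_i, m_i+1} ∩ [−1, 1] = {-1, 0, 1} → 3 states.
Total: 3.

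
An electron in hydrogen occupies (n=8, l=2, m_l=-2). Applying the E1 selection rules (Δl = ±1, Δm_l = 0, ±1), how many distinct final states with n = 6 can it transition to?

E1 requires Δl = ±1, so l_f ∈ {1, 3}; with 0 ≤ l_f ≤ n_f−1 = 5, the allowed l_f values are {1, 3}.
For l_f = 1: m_f ∈ {m_i−1, m_i, m_i+1} ∩ [−1, 1] = {-1} → 1 state.
For l_f = 3: m_f ∈ {m_i−1, m_i, m_i+1} ∩ [−3, 3] = {-3, -2, -1} → 3 states.
Total: 4.

4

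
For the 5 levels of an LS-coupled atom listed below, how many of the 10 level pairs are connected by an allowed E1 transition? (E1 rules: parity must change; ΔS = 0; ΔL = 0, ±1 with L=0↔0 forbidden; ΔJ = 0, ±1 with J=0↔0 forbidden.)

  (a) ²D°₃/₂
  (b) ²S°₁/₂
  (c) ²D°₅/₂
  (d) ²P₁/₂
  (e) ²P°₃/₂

3

(a)–(b): forbidden (parity, ΔL).
(a)–(c): forbidden (parity).
(a)–(d): allowed.
(a)–(e): forbidden (parity).
(b)–(c): forbidden (parity, ΔL, ΔJ).
(b)–(d): allowed.
(b)–(e): forbidden (parity).
(c)–(d): forbidden (ΔJ).
(c)–(e): forbidden (parity).
(d)–(e): allowed.
Allowed pairs: 3 of 10.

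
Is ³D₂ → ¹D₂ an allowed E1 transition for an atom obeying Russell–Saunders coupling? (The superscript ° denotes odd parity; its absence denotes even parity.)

forbidden

Reading off the term symbols: S 1→0, L 2→2, J 2→2, parity even→even.
Parity must change: even → even — violated.
ΔS = 0: S: 1 → 0 — violated.
ΔJ = 0, ±1 (not J=0↔0): J: 2 → 2, ΔJ = +0 — satisfied.
ΔL = 0, ±1 (not L=0↔0): L: 2 → 2, ΔL = +0 — satisfied.
Rule(s) violated: parity, ΔS.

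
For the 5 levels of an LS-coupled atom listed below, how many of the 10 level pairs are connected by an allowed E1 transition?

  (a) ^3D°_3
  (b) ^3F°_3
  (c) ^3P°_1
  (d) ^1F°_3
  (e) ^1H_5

0

(a)–(b): forbidden (parity).
(a)–(c): forbidden (parity, ΔJ).
(a)–(d): forbidden (parity, ΔS).
(a)–(e): forbidden (ΔS, ΔL, ΔJ).
(b)–(c): forbidden (parity, ΔL, ΔJ).
(b)–(d): forbidden (parity, ΔS).
(b)–(e): forbidden (ΔS, ΔL, ΔJ).
(c)–(d): forbidden (parity, ΔS, ΔL, ΔJ).
(c)–(e): forbidden (ΔS, ΔL, ΔJ).
(d)–(e): forbidden (ΔL, ΔJ).
Allowed pairs: 0 of 10.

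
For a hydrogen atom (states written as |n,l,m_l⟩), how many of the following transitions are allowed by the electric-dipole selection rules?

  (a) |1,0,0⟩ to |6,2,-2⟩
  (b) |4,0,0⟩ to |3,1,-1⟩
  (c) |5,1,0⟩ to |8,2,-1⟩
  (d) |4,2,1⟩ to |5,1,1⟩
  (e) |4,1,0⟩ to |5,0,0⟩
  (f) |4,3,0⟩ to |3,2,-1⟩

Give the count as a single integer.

(a) forbidden — Δl = +2 (E1 requires Δl = ±1); Δm_l = -2 (E1 requires Δm_l = 0, ±1)
(b) allowed
(c) allowed
(d) allowed
(e) allowed
(f) allowed
Total allowed: 5 of 6.

5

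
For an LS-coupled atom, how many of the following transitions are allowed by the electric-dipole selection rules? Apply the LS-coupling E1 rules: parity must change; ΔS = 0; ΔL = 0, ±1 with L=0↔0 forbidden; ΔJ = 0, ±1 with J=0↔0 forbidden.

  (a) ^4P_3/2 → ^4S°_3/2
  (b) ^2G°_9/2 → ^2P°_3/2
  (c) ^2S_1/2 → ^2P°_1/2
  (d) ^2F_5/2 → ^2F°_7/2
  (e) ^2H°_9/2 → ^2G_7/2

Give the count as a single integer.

(a) allowed
(b) forbidden (parity, ΔL, ΔJ fail)
(c) allowed
(d) allowed
(e) allowed
Total allowed: 4 of 5.

4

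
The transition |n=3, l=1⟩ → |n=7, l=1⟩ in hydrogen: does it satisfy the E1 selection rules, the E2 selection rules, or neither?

E2

Δl = 1 − 1 = +0; l_i + l_f = 2.
E1 (Δl = ±1): not satisfied.
E2 (Δl = 0,±2, l_i+l_f ≥ 2): satisfied.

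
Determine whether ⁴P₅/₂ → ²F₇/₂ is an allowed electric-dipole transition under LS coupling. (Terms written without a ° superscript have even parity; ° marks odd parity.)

forbidden

Initial level: S=3/2, L=1, J=5/2, parity even. Final level: S=1/2, L=3, J=7/2, parity even.
ΔL = 0, ±1 (not L=0↔0): L: 1 → 3, ΔL = +2 — fails.
ΔS = 0: S: 3/2 → 1/2 — fails.
ΔJ = 0, ±1 (not J=0↔0): J: 5/2 → 7/2, ΔJ = +1 — ok.
Parity must change: even → even — fails.
Rule(s) violated: parity, ΔS, ΔL.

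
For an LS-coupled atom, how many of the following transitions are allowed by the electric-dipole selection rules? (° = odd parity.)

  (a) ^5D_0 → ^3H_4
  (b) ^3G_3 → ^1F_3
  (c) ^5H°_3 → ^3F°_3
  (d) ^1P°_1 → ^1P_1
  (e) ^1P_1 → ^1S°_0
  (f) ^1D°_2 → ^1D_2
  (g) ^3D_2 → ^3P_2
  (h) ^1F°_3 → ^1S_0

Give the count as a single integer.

3

(a) forbidden (parity, ΔS, ΔL, ΔJ fail)
(b) forbidden (parity, ΔS fail)
(c) forbidden (parity, ΔS, ΔL fail)
(d) allowed
(e) allowed
(f) allowed
(g) forbidden (parity fails)
(h) forbidden (ΔL, ΔJ fail)
Total allowed: 3 of 8.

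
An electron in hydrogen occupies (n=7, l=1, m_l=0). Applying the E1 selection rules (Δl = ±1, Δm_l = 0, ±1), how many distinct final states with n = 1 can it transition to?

1

E1 requires Δl = ±1, so l_f ∈ {0, 2}; with 0 ≤ l_f ≤ n_f−1 = 0, the allowed l_f values are {0}.
For l_f = 0: m_f ∈ {m_i−1, m_i, m_i+1} ∩ [−0, 0] = {0} → 1 state.
Total: 1.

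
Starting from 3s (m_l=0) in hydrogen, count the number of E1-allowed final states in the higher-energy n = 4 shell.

E1 requires Δl = ±1, so l_f ∈ {-1, 1}; with 0 ≤ l_f ≤ n_f−1 = 3, the allowed l_f values are {1}.
For l_f = 1: m_f ∈ {m_i−1, m_i, m_i+1} ∩ [−1, 1] = {-1, 0, 1} → 3 states.
Total: 3.

3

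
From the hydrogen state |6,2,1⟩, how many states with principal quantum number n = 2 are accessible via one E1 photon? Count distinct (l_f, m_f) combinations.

2

E1 requires Δl = ±1, so l_f ∈ {1, 3}; with 0 ≤ l_f ≤ n_f−1 = 1, the allowed l_f values are {1}.
For l_f = 1: m_f ∈ {m_i−1, m_i, m_i+1} ∩ [−1, 1] = {0, 1} → 2 states.
Total: 2.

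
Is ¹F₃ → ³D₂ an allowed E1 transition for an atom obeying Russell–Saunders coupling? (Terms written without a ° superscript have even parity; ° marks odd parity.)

forbidden

Parity must change: even → even — ✗.
ΔJ = 0, ±1 (not J=0↔0): J: 3 → 2, ΔJ = -1 — ✓.
ΔS = 0: S: 0 → 1 — ✗.
ΔL = 0, ±1 (not L=0↔0): L: 3 → 2, ΔL = -1 — ✓.
Rule(s) violated: parity, ΔS.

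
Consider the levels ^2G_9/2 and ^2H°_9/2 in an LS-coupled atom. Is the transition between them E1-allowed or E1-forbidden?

ΔJ = 0, ±1 (not J=0↔0): J: 9/2 → 9/2, ΔJ = +0 — satisfied.
ΔS = 0: S: 1/2 → 1/2 — satisfied.
Parity must change: even → odd — satisfied.
ΔL = 0, ±1 (not L=0↔0): L: 4 → 5, ΔL = +1 — satisfied.
All four E1 rules are satisfied.

allowed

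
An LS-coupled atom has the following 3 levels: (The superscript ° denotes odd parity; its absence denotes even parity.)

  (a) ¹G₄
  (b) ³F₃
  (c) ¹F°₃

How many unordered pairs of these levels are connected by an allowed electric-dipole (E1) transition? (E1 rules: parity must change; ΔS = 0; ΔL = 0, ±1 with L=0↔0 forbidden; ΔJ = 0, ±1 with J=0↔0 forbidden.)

1

(a)–(b): forbidden (parity, ΔS).
(a)–(c): allowed.
(b)–(c): forbidden (ΔS).
Allowed pairs: 1 of 3.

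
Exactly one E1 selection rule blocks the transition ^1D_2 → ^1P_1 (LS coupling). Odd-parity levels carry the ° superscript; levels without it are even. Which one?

parity

Parity must change: even → even — ✗.
ΔS = 0: S: 0 → 0 — ✓.
ΔL = 0, ±1 (not L=0↔0): L: 2 → 1, ΔL = -1 — ✓.
ΔJ = 0, ±1 (not J=0↔0): J: 2 → 1, ΔJ = -1 — ✓.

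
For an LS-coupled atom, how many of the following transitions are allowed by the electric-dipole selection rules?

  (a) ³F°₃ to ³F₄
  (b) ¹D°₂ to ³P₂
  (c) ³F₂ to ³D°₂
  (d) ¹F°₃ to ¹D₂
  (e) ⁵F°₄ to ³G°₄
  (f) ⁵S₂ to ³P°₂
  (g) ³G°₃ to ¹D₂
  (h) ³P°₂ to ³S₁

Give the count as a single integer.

(a) allowed
(b) forbidden (ΔS fails)
(c) allowed
(d) allowed
(e) forbidden (parity, ΔS fail)
(f) forbidden (ΔS fails)
(g) forbidden (ΔS, ΔL fail)
(h) allowed
Total allowed: 4 of 8.

4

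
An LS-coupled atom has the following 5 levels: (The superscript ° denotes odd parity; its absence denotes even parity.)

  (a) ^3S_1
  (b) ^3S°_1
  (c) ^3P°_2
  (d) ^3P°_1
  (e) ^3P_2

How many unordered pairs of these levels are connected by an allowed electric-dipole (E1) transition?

(a)–(b): forbidden (ΔL).
(a)–(c): allowed.
(a)–(d): allowed.
(a)–(e): forbidden (parity).
(b)–(c): forbidden (parity).
(b)–(d): forbidden (parity).
(b)–(e): allowed.
(c)–(d): forbidden (parity).
(c)–(e): allowed.
(d)–(e): allowed.
Allowed pairs: 5 of 10.

5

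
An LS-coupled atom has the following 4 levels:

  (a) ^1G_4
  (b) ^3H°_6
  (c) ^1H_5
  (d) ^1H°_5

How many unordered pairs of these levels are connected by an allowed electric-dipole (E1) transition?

(a)–(b): forbidden (ΔS, ΔJ).
(a)–(c): forbidden (parity).
(a)–(d): allowed.
(b)–(c): forbidden (ΔS).
(b)–(d): forbidden (parity, ΔS).
(c)–(d): allowed.
Allowed pairs: 2 of 6.

2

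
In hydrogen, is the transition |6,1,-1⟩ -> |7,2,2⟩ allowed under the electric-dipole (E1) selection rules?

forbidden

Δl = 2 − 1 = +1; the E1 rule Δl = ±1 is ok.
Δm_l = 2 − (-1) = +3. E1 requires Δm_l = 0, ±1: fails.
The transition is electric-dipole forbidden.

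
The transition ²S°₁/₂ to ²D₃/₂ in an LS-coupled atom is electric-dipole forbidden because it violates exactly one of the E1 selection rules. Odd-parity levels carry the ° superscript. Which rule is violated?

Initial level: S=1/2, L=0, J=1/2, parity odd. Final level: S=1/2, L=2, J=3/2, parity even.
ΔJ = 0, ±1 (not J=0↔0): J: 1/2 → 3/2, ΔJ = +1 — ok.
ΔS = 0: S: 1/2 → 1/2 — ok.
ΔL = 0, ±1 (not L=0↔0): L: 0 → 2, ΔL = +2 — fails.
Parity must change: odd → even — ok.

the ΔL = 0, ±1 rule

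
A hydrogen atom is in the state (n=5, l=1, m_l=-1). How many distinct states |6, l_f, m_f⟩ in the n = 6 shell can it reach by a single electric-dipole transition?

E1 requires Δl = ±1, so l_f ∈ {0, 2}; with 0 ≤ l_f ≤ n_f−1 = 5, the allowed l_f values are {0, 2}.
For l_f = 0: m_f ∈ {m_i−1, m_i, m_i+1} ∩ [−0, 0] = {0} → 1 state.
For l_f = 2: m_f ∈ {m_i−1, m_i, m_i+1} ∩ [−2, 2] = {-2, -1, 0} → 3 states.
Total: 4.

4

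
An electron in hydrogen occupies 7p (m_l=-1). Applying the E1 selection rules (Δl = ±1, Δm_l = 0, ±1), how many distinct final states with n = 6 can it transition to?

4

E1 requires Δl = ±1, so l_f ∈ {0, 2}; with 0 ≤ l_f ≤ n_f−1 = 5, the allowed l_f values are {0, 2}.
For l_f = 0: m_f ∈ {m_i−1, m_i, m_i+1} ∩ [−0, 0] = {0} → 1 state.
For l_f = 2: m_f ∈ {m_i−1, m_i, m_i+1} ∩ [−2, 2] = {-2, -1, 0} → 3 states.
Total: 4.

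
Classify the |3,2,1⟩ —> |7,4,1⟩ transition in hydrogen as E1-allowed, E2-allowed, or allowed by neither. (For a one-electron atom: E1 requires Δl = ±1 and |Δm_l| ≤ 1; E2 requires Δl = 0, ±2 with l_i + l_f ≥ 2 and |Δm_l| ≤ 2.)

E2

Δl = 4 − 2 = +2; l_i + l_f = 6.
Δm_l = +0.
E1 (Δl = ±1, |Δm_l| ≤ 1): not satisfied.
E2 (Δl = 0,±2, l_i+l_f ≥ 2, |Δm_l| ≤ 2): satisfied.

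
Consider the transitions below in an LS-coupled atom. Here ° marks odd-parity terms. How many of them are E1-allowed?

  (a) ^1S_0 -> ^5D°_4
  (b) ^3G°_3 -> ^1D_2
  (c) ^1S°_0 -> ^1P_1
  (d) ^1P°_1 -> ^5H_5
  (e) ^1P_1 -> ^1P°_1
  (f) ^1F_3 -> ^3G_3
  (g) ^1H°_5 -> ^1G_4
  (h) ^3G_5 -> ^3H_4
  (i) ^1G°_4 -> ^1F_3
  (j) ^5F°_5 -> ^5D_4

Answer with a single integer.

(a) forbidden (ΔS, ΔL, ΔJ fail)
(b) forbidden (ΔS, ΔL fail)
(c) allowed
(d) forbidden (ΔS, ΔL, ΔJ fail)
(e) allowed
(f) forbidden (parity, ΔS fail)
(g) allowed
(h) forbidden (parity fails)
(i) allowed
(j) allowed
Total allowed: 5 of 10.

5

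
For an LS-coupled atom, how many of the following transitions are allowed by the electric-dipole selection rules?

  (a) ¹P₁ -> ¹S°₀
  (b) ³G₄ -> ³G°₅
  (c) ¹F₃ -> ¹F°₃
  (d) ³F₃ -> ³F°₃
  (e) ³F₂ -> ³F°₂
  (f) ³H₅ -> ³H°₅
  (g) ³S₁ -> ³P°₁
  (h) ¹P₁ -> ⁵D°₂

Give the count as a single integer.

(a) allowed
(b) allowed
(c) allowed
(d) allowed
(e) allowed
(f) allowed
(g) allowed
(h) forbidden (ΔS fails)
Total allowed: 7 of 8.

7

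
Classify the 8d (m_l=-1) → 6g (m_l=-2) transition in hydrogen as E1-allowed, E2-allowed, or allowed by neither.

E2

Δl = 4 − 2 = +2; l_i + l_f = 6.
Δm_l = -1.
E1 (Δl = ±1, |Δm_l| ≤ 1): not satisfied.
E2 (Δl = 0,±2, l_i+l_f ≥ 2, |Δm_l| ≤ 2): satisfied.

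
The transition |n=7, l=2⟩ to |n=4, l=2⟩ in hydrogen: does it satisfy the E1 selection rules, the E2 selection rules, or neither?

E2

Δl = 2 − 2 = +0; l_i + l_f = 4.
E1 (Δl = ±1): not satisfied.
E2 (Δl = 0,±2, l_i+l_f ≥ 2): satisfied.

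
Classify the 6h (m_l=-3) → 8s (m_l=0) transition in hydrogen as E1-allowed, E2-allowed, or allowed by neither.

Δl = 0 − 5 = -5; l_i + l_f = 5.
Δm_l = +3.
E1 (Δl = ±1, |Δm_l| ≤ 1): not satisfied.
E2 (Δl = 0,±2, l_i+l_f ≥ 2, |Δm_l| ≤ 2): not satisfied.

neither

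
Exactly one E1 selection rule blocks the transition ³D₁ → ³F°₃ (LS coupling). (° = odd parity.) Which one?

Parity must change: even → odd — ✓.
ΔS = 0: S: 1 → 1 — ✓.
ΔL = 0, ±1 (not L=0↔0): L: 2 → 3, ΔL = +1 — ✓.
ΔJ = 0, ±1 (not J=0↔0): J: 1 → 3, ΔJ = +2 — ✗.

the ΔJ = 0, ±1 rule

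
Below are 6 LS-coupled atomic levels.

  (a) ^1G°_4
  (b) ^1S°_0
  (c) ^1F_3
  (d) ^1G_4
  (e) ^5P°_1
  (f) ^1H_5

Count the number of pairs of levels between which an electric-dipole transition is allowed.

3

(a)–(b): forbidden (parity, ΔL, ΔJ).
(a)–(c): allowed.
(a)–(d): allowed.
(a)–(e): forbidden (parity, ΔS, ΔL, ΔJ).
(a)–(f): allowed.
(b)–(c): forbidden (ΔL, ΔJ).
(b)–(d): forbidden (ΔL, ΔJ).
(b)–(e): forbidden (parity, ΔS).
(b)–(f): forbidden (ΔL, ΔJ).
(c)–(d): forbidden (parity).
(c)–(e): forbidden (ΔS, ΔL, ΔJ).
(c)–(f): forbidden (parity, ΔL, ΔJ).
(d)–(e): forbidden (ΔS, ΔL, ΔJ).
(d)–(f): forbidden (parity).
(e)–(f): forbidden (ΔS, ΔL, ΔJ).
Allowed pairs: 3 of 15.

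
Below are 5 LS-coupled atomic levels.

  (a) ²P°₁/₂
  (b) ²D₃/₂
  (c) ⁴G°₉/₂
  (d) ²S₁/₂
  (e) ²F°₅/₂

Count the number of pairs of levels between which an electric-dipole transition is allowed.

3

(a)–(b): allowed.
(a)–(c): forbidden (parity, ΔS, ΔL, ΔJ).
(a)–(d): allowed.
(a)–(e): forbidden (parity, ΔL, ΔJ).
(b)–(c): forbidden (ΔS, ΔL, ΔJ).
(b)–(d): forbidden (parity, ΔL).
(b)–(e): allowed.
(c)–(d): forbidden (ΔS, ΔL, ΔJ).
(c)–(e): forbidden (parity, ΔS, ΔJ).
(d)–(e): forbidden (ΔL, ΔJ).
Allowed pairs: 3 of 10.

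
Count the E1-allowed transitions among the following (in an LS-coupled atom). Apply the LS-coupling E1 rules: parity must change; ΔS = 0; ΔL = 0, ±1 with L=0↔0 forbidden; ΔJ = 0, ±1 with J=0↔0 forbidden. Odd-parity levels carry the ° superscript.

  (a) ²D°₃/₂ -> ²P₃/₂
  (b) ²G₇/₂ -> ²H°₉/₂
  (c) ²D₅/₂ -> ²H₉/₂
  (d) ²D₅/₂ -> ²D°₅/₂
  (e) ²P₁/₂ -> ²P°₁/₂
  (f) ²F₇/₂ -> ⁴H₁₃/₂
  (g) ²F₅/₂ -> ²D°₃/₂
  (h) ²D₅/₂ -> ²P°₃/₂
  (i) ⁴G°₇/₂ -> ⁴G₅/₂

(a) allowed
(b) allowed
(c) forbidden (parity, ΔL, ΔJ fail)
(d) allowed
(e) allowed
(f) forbidden (parity, ΔS, ΔL, ΔJ fail)
(g) allowed
(h) allowed
(i) allowed
Total allowed: 7 of 9.

7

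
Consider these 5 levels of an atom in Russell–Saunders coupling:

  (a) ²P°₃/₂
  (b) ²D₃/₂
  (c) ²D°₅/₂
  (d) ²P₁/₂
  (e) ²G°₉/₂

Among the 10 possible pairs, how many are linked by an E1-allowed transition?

(a)–(b): allowed.
(a)–(c): forbidden (parity).
(a)–(d): allowed.
(a)–(e): forbidden (parity, ΔL, ΔJ).
(b)–(c): allowed.
(b)–(d): forbidden (parity).
(b)–(e): forbidden (ΔL, ΔJ).
(c)–(d): forbidden (ΔJ).
(c)–(e): forbidden (parity, ΔL, ΔJ).
(d)–(e): forbidden (ΔL, ΔJ).
Allowed pairs: 3 of 10.

3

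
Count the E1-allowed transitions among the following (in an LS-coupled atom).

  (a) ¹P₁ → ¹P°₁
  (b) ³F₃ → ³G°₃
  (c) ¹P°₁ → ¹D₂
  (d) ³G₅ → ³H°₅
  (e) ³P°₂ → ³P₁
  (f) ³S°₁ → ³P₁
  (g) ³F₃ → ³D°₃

7

(a) allowed
(b) allowed
(c) allowed
(d) allowed
(e) allowed
(f) allowed
(g) allowed
Total allowed: 7 of 7.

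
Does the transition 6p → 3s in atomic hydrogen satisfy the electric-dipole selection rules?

l: 1 → 0 (Δl = -1). Δl = ±1 ✓.
All E1 selection rules are satisfied.

allowed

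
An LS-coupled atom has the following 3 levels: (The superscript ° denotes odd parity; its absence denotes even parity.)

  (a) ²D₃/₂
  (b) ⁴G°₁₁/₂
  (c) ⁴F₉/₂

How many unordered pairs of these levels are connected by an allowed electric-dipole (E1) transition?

(a)–(b): forbidden (ΔS, ΔL, ΔJ).
(a)–(c): forbidden (parity, ΔS, ΔJ).
(b)–(c): allowed.
Allowed pairs: 1 of 3.

1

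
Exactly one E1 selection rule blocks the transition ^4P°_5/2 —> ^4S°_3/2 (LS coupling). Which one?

ΔJ = 0, ±1 (not J=0↔0): J: 5/2 → 3/2, ΔJ = -1 — ✓.
ΔL = 0, ±1 (not L=0↔0): L: 1 → 0, ΔL = -1 — ✓.
ΔS = 0: S: 3/2 → 3/2 — ✓.
Parity must change: odd → odd — ✗.

parity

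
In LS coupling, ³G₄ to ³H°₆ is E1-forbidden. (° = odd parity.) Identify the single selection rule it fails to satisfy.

Reading off the term symbols: S 1→1, L 4→5, J 4→6, parity even→odd.
Parity must change: even → odd — passes.
ΔJ = 0, ±1 (not J=0↔0): J: 4 → 6, ΔJ = +2 — fails.
ΔL = 0, ±1 (not L=0↔0): L: 4 → 5, ΔL = +1 — passes.
ΔS = 0: S: 1 → 1 — passes.

the ΔJ = 0, ±1 rule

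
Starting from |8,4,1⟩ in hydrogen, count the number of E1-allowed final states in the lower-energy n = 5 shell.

3

E1 requires Δl = ±1, so l_f ∈ {3, 5}; with 0 ≤ l_f ≤ n_f−1 = 4, the allowed l_f values are {3}.
For l_f = 3: m_f ∈ {m_i−1, m_i, m_i+1} ∩ [−3, 3] = {0, 1, 2} → 3 states.
Total: 3.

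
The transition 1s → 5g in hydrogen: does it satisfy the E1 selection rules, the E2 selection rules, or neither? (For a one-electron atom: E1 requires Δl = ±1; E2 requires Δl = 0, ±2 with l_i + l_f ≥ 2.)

neither

Δl = 4 − 0 = +4; l_i + l_f = 4.
E1 (Δl = ±1): not satisfied.
E2 (Δl = 0,±2, l_i+l_f ≥ 2): not satisfied.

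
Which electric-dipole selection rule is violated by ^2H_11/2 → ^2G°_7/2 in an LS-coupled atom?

ΔL = 0, ±1 (not L=0↔0): L: 5 → 4, ΔL = -1 — passes.
ΔJ = 0, ±1 (not J=0↔0): J: 11/2 → 7/2, ΔJ = -2 — fails.
ΔS = 0: S: 1/2 → 1/2 — passes.
Parity must change: even → odd — passes.

the ΔJ = 0, ±1 rule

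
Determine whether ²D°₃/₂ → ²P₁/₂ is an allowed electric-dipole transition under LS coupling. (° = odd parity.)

allowed

Parity must change: odd → even — satisfied.
ΔS = 0: S: 1/2 → 1/2 — satisfied.
ΔL = 0, ±1 (not L=0↔0): L: 2 → 1, ΔL = -1 — satisfied.
ΔJ = 0, ±1 (not J=0↔0): J: 3/2 → 1/2, ΔJ = -1 — satisfied.
All four E1 rules are satisfied.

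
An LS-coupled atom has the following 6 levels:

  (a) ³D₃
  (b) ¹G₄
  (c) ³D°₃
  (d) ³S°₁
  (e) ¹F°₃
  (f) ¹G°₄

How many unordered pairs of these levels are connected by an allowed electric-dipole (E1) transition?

3

(a)–(b): forbidden (parity, ΔS, ΔL).
(a)–(c): allowed.
(a)–(d): forbidden (ΔL, ΔJ).
(a)–(e): forbidden (ΔS).
(a)–(f): forbidden (ΔS, ΔL).
(b)–(c): forbidden (ΔS, ΔL).
(b)–(d): forbidden (ΔS, ΔL, ΔJ).
(b)–(e): allowed.
(b)–(f): allowed.
(c)–(d): forbidden (parity, ΔL, ΔJ).
(c)–(e): forbidden (parity, ΔS).
(c)–(f): forbidden (parity, ΔS, ΔL).
(d)–(e): forbidden (parity, ΔS, ΔL, ΔJ).
(d)–(f): forbidden (parity, ΔS, ΔL, ΔJ).
(e)–(f): forbidden (parity).
Allowed pairs: 3 of 15.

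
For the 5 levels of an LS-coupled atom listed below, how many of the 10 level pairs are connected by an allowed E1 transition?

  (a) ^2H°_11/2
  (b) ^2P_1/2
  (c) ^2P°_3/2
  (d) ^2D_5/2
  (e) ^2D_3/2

3

(a)–(b): forbidden (ΔL, ΔJ).
(a)–(c): forbidden (parity, ΔL, ΔJ).
(a)–(d): forbidden (ΔL, ΔJ).
(a)–(e): forbidden (ΔL, ΔJ).
(b)–(c): allowed.
(b)–(d): forbidden (parity, ΔJ).
(b)–(e): forbidden (parity).
(c)–(d): allowed.
(c)–(e): allowed.
(d)–(e): forbidden (parity).
Allowed pairs: 3 of 10.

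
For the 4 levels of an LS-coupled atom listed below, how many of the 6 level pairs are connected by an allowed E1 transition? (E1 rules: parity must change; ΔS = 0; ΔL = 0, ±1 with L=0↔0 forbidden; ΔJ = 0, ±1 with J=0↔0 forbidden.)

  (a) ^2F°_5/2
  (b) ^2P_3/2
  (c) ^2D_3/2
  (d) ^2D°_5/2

3

(a)–(b): forbidden (ΔL).
(a)–(c): allowed.
(a)–(d): forbidden (parity).
(b)–(c): forbidden (parity).
(b)–(d): allowed.
(c)–(d): allowed.
Allowed pairs: 3 of 6.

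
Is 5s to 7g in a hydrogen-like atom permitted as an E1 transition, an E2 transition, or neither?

neither

Δl = 4 − 0 = +4; l_i + l_f = 4.
E1 (Δl = ±1): not satisfied.
E2 (Δl = 0,±2, l_i+l_f ≥ 2): not satisfied.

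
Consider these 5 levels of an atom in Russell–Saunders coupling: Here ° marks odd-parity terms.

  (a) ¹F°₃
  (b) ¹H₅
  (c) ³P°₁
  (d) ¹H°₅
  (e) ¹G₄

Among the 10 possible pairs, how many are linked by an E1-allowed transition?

3

(a)–(b): forbidden (ΔL, ΔJ).
(a)–(c): forbidden (parity, ΔS, ΔL, ΔJ).
(a)–(d): forbidden (parity, ΔL, ΔJ).
(a)–(e): allowed.
(b)–(c): forbidden (ΔS, ΔL, ΔJ).
(b)–(d): allowed.
(b)–(e): forbidden (parity).
(c)–(d): forbidden (parity, ΔS, ΔL, ΔJ).
(c)–(e): forbidden (ΔS, ΔL, ΔJ).
(d)–(e): allowed.
Allowed pairs: 3 of 10.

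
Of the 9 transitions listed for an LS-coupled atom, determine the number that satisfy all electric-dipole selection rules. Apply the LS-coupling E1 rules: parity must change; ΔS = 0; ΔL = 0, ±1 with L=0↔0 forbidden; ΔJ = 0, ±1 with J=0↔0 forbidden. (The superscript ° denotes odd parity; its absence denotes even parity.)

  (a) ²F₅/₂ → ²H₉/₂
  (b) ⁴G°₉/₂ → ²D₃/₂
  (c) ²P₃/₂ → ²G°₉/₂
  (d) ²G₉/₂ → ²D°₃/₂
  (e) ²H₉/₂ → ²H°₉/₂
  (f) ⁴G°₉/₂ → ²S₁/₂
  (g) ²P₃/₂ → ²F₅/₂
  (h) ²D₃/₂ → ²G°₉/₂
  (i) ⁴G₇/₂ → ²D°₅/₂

1

(a) forbidden (parity, ΔL, ΔJ fail)
(b) forbidden (ΔS, ΔL, ΔJ fail)
(c) forbidden (ΔL, ΔJ fail)
(d) forbidden (ΔL, ΔJ fail)
(e) allowed
(f) forbidden (ΔS, ΔL, ΔJ fail)
(g) forbidden (parity, ΔL fail)
(h) forbidden (ΔL, ΔJ fail)
(i) forbidden (ΔS, ΔL fail)
Total allowed: 1 of 9.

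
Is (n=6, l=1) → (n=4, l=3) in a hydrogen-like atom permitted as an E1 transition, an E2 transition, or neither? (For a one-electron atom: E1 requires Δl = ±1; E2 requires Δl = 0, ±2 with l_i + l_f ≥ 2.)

E2

Δl = 3 − 1 = +2; l_i + l_f = 4.
E1 (Δl = ±1): not satisfied.
E2 (Δl = 0,±2, l_i+l_f ≥ 2): satisfied.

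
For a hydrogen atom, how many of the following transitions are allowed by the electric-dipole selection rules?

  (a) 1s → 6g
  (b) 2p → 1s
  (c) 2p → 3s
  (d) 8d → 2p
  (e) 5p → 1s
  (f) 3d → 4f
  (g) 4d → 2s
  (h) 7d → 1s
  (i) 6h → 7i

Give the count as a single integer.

6

(a) forbidden — Δl = +4 (E1 requires Δl = ±1)
(b) allowed
(c) allowed
(d) allowed
(e) allowed
(f) allowed
(g) forbidden — Δl = -2 (E1 requires Δl = ±1)
(h) forbidden — Δl = -2 (E1 requires Δl = ±1)
(i) allowed
Total allowed: 6 of 9.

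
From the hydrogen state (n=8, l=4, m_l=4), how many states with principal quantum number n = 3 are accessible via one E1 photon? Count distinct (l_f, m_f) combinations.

0

E1 requires l_f ∈ {3, 5}, but neither lies in [0, 2], so no final state is reachable.
Total: 0.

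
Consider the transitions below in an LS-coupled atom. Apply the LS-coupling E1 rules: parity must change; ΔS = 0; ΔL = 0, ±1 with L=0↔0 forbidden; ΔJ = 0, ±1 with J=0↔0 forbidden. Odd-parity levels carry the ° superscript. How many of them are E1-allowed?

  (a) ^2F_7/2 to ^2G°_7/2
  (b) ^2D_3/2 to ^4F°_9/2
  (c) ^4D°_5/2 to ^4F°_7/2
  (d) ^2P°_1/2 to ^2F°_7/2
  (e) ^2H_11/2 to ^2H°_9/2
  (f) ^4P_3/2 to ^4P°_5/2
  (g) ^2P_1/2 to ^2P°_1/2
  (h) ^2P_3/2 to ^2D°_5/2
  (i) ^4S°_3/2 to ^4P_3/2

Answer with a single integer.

6

(a) allowed
(b) forbidden (ΔS, ΔJ fail)
(c) forbidden (parity fails)
(d) forbidden (parity, ΔL, ΔJ fail)
(e) allowed
(f) allowed
(g) allowed
(h) allowed
(i) allowed
Total allowed: 6 of 9.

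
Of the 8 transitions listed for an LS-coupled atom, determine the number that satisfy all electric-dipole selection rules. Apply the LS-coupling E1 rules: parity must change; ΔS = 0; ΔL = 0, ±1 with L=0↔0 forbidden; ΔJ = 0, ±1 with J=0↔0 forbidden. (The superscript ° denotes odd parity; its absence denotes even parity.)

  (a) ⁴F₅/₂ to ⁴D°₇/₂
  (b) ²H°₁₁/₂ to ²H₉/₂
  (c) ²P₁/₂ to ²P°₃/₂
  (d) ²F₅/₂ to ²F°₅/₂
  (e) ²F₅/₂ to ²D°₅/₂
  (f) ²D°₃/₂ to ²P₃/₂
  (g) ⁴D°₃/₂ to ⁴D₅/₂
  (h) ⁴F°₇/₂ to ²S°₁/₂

(a) allowed
(b) allowed
(c) allowed
(d) allowed
(e) allowed
(f) allowed
(g) allowed
(h) forbidden (parity, ΔS, ΔL, ΔJ fail)
Total allowed: 7 of 8.

7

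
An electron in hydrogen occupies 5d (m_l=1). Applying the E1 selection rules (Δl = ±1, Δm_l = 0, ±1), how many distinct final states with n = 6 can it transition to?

E1 requires Δl = ±1, so l_f ∈ {1, 3}; with 0 ≤ l_f ≤ n_f−1 = 5, the allowed l_f values are {1, 3}.
For l_f = 1: m_f ∈ {m_i−1, m_i, m_i+1} ∩ [−1, 1] = {0, 1} → 2 states.
For l_f = 3: m_f ∈ {m_i−1, m_i, m_i+1} ∩ [−3, 3] = {0, 1, 2} → 3 states.
Total: 5.

5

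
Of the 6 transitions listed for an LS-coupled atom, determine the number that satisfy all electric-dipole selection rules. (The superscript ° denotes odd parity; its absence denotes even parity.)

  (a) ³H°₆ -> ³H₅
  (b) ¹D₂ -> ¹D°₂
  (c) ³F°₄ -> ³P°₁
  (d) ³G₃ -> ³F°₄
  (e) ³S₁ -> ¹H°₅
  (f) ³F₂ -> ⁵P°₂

(a) allowed
(b) allowed
(c) forbidden (parity, ΔL, ΔJ fail)
(d) allowed
(e) forbidden (ΔS, ΔL, ΔJ fail)
(f) forbidden (ΔS, ΔL fail)
Total allowed: 3 of 6.

3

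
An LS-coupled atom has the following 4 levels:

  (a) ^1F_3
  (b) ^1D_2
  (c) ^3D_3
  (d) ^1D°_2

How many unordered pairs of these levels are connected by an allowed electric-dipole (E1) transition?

2

(a)–(b): forbidden (parity).
(a)–(c): forbidden (parity, ΔS).
(a)–(d): allowed.
(b)–(c): forbidden (parity, ΔS).
(b)–(d): allowed.
(c)–(d): forbidden (ΔS).
Allowed pairs: 2 of 6.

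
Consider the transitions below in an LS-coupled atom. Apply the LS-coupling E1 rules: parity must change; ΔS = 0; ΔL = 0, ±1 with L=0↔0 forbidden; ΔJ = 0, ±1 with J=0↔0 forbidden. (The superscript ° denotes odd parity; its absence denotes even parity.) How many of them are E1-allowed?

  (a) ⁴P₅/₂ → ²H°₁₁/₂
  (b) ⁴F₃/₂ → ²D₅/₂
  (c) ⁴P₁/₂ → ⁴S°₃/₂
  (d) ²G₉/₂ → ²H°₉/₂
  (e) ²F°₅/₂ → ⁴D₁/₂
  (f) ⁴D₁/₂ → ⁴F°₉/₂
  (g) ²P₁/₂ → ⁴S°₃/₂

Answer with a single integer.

(a) forbidden (ΔS, ΔL, ΔJ fail)
(b) forbidden (parity, ΔS fail)
(c) allowed
(d) allowed
(e) forbidden (ΔS, ΔJ fail)
(f) forbidden (ΔJ fails)
(g) forbidden (ΔS fails)
Total allowed: 2 of 7.

2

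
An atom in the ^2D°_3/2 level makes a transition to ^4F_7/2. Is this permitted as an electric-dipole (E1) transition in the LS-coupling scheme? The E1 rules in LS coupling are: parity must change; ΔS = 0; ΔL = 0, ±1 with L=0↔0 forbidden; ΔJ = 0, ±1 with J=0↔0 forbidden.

forbidden

Reading off the term symbols: S 1/2→3/2, L 2→3, J 3/2→7/2, parity odd→even.
Parity must change: odd → even — ok.
ΔS = 0: S: 1/2 → 3/2 — fails.
ΔL = 0, ±1 (not L=0↔0): L: 2 → 3, ΔL = +1 — ok.
ΔJ = 0, ±1 (not J=0↔0): J: 3/2 → 7/2, ΔJ = +2 — fails.
Rule(s) violated: ΔS, ΔJ.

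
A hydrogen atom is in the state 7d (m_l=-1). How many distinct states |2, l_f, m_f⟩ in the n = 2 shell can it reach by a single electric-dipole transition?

E1 requires Δl = ±1, so l_f ∈ {1, 3}; with 0 ≤ l_f ≤ n_f−1 = 1, the allowed l_f values are {1}.
For l_f = 1: m_f ∈ {m_i−1, m_i, m_i+1} ∩ [−1, 1] = {-1, 0} → 2 states.
Total: 2.

2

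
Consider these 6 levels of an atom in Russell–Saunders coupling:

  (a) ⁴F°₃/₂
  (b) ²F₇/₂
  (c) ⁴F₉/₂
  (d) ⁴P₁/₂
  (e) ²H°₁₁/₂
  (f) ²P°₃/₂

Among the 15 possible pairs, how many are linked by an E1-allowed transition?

(a)–(b): forbidden (ΔS, ΔJ).
(a)–(c): forbidden (ΔJ).
(a)–(d): forbidden (ΔL).
(a)–(e): forbidden (parity, ΔS, ΔL, ΔJ).
(a)–(f): forbidden (parity, ΔS, ΔL).
(b)–(c): forbidden (parity, ΔS).
(b)–(d): forbidden (parity, ΔS, ΔL, ΔJ).
(b)–(e): forbidden (ΔL, ΔJ).
(b)–(f): forbidden (ΔL, ΔJ).
(c)–(d): forbidden (parity, ΔL, ΔJ).
(c)–(e): forbidden (ΔS, ΔL).
(c)–(f): forbidden (ΔS, ΔL, ΔJ).
(d)–(e): forbidden (ΔS, ΔL, ΔJ).
(d)–(f): forbidden (ΔS).
(e)–(f): forbidden (parity, ΔL, ΔJ).
Allowed pairs: 0 of 15.

0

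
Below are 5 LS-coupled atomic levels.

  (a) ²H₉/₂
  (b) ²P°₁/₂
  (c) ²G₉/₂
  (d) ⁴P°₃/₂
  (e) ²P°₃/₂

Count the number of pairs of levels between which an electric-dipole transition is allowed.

(a)–(b): forbidden (ΔL, ΔJ).
(a)–(c): forbidden (parity).
(a)–(d): forbidden (ΔS, ΔL, ΔJ).
(a)–(e): forbidden (ΔL, ΔJ).
(b)–(c): forbidden (ΔL, ΔJ).
(b)–(d): forbidden (parity, ΔS).
(b)–(e): forbidden (parity).
(c)–(d): forbidden (ΔS, ΔL, ΔJ).
(c)–(e): forbidden (ΔL, ΔJ).
(d)–(e): forbidden (parity, ΔS).
Allowed pairs: 0 of 10.

0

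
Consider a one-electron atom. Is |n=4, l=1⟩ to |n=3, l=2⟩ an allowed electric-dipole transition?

l: 1 → 2 (Δl = +1). Δl = ±1 ok.
All E1 selection rules are satisfied.

allowed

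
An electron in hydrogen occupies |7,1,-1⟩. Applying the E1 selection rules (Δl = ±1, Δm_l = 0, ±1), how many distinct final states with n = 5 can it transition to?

E1 requires Δl = ±1, so l_f ∈ {0, 2}; with 0 ≤ l_f ≤ n_f−1 = 4, the allowed l_f values are {0, 2}.
For l_f = 0: m_f ∈ {m_i−1, m_i, m_i+1} ∩ [−0, 0] = {0} → 1 state.
For l_f = 2: m_f ∈ {m_i−1, m_i, m_i+1} ∩ [−2, 2] = {-2, -1, 0} → 3 states.
Total: 4.

4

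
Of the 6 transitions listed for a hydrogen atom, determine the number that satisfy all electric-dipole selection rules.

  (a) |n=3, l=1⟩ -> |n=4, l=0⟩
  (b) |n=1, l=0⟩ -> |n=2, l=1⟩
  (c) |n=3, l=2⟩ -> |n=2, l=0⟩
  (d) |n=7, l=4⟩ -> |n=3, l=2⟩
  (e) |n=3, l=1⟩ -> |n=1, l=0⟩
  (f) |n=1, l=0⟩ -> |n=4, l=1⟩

4

(a) allowed
(b) allowed
(c) forbidden — Δl = -2 (E1 requires Δl = ±1)
(d) forbidden — Δl = -2 (E1 requires Δl = ±1)
(e) allowed
(f) allowed
Total allowed: 4 of 6.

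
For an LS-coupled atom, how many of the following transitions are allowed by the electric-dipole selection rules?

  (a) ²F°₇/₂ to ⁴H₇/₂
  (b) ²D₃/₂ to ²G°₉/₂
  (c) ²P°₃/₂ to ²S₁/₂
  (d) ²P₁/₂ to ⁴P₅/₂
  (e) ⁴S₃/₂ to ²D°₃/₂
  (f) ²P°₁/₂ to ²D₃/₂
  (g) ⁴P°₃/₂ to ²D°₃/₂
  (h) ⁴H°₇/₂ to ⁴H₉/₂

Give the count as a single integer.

(a) forbidden (ΔS, ΔL fail)
(b) forbidden (ΔL, ΔJ fail)
(c) allowed
(d) forbidden (parity, ΔS, ΔJ fail)
(e) forbidden (ΔS, ΔL fail)
(f) allowed
(g) forbidden (parity, ΔS fail)
(h) allowed
Total allowed: 3 of 8.

3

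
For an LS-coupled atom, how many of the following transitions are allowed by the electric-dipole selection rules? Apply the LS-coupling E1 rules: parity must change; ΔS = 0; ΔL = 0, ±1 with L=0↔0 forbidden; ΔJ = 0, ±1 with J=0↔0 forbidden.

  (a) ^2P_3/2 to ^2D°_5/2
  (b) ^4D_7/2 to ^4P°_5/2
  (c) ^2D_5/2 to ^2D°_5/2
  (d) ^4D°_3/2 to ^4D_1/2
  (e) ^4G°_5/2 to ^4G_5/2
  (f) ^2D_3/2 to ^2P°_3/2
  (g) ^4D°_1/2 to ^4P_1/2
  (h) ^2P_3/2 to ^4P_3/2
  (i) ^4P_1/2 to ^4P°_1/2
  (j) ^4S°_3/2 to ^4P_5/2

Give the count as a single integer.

9

(a) allowed
(b) allowed
(c) allowed
(d) allowed
(e) allowed
(f) allowed
(g) allowed
(h) forbidden (parity, ΔS fail)
(i) allowed
(j) allowed
Total allowed: 9 of 10.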